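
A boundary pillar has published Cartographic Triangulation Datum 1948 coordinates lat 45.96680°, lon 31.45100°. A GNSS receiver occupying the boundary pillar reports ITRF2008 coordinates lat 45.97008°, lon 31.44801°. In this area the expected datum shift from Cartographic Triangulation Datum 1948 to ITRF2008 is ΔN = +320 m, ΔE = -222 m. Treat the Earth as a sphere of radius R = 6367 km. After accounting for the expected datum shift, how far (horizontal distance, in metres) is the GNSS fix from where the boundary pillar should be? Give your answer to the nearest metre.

Observed coordinate differences: Δφ = +0.00328°, Δλ = -0.00299°.
Converting to metres (1° lat = 111125 m, cos φ = 0.695075): observed ΔN = 364.5 m, observed ΔE = -230.9 m.
Subtracting the expected shift leaves a residual of 364.5 − (320) = 44.5 m north and -230.9 − (-222) = -8.9 m east.
Residual distance = √(44.5² + (-8.9)²) = 45.4 m.

45 m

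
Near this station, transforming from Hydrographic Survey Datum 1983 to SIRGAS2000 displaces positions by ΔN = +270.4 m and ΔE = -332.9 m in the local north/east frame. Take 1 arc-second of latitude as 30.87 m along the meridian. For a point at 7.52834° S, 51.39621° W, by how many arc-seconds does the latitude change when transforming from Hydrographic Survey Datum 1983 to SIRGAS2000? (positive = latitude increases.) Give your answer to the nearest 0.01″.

Δφ = 8.76″

1″ of latitude = 30.87 m, so Δφ = 270.4 / 30.87 = 8.759″.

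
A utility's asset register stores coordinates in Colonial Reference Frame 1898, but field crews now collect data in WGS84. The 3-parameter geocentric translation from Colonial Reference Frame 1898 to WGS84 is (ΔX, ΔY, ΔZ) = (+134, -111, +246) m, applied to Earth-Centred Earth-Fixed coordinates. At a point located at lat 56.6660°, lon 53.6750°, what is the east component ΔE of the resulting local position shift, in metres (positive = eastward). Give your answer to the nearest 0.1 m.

The local east axis at (φ, λ) is (−sin λ, cos λ, 0), so ΔE = −sin(53.6750°)·134 + cos(53.6750°)·(-111) = -173.71 m.

ΔE = -173.7 m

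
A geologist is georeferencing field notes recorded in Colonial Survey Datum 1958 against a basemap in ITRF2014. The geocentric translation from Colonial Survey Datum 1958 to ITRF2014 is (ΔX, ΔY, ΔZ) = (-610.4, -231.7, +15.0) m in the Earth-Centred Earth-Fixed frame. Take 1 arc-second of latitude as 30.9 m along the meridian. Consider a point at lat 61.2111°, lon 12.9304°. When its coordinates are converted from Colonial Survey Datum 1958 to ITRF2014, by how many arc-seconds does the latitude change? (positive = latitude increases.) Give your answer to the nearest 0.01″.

Δφ = 18.58″

sin φ = 0.876400, cos φ = 0.481584, sin λ = 0.223767, cos λ = 0.974643.
North component: ΔN = −sin φ cos λ·ΔX − sin φ sin λ·ΔY + cos φ·ΔZ = −(0.876400)(0.974643)(-610.4) − (0.876400)(0.223767)(-231.7) + (0.481584)(15.0) = 574.05 m.
1° of latitude spans 3600 × 30.90 = 111240 m, so Δφ = 574.05 / 111240 × 3600 = 18.578″.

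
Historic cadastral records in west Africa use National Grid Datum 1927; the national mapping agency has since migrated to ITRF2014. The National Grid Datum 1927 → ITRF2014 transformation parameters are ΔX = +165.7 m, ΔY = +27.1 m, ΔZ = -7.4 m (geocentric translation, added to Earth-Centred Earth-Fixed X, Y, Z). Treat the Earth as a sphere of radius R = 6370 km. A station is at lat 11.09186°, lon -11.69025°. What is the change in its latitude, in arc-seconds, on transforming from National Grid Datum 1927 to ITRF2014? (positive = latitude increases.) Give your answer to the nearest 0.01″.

Δφ = -1.21″

sin φ = 0.192383, cos φ = 0.981320, sin λ = -0.202621, cos λ = 0.979257.
North component: ΔN = −sin φ cos λ·ΔX − sin φ sin λ·ΔY + cos φ·ΔZ = −(0.192383)(0.979257)(165.7) − (0.192383)(-0.202621)(27.1) + (0.981320)(-7.4) = -37.42 m.
1° of latitude spans πR/180 = 111177 m, so Δφ = -37.42 / 111177 × 3600 = -1.212″.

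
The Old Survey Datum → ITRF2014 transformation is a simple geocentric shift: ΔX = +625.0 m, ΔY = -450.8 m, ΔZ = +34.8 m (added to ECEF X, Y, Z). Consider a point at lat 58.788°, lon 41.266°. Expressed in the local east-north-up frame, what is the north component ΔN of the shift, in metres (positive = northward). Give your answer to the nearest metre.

The local north axis is (−sin φ cos λ, −sin φ sin λ, cos φ), giving ΔN = -401.786 + 254.291 + 18.034 = -129.46 m.

ΔN = -129 m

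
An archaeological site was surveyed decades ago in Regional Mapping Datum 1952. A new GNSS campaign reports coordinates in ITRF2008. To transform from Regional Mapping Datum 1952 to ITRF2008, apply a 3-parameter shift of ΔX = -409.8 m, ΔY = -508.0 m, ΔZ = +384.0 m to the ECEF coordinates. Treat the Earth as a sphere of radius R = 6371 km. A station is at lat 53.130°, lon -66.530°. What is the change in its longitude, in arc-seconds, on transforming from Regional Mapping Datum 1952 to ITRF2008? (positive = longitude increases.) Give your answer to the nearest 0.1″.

Δλ = -31.2″

sin φ = 0.799999, cos φ = 0.600001, sin λ = -0.917269, cos λ = 0.398269.
East component: ΔE = −sin λ·ΔX + cos λ·ΔY = −(-0.917269)(-409.8) + (0.398269)(-508.0) = -578.22 m.
1° of latitude spans πR/180 = 111195 m; at latitude φ, 1° of longitude spans that × cos φ = 66717.1 m, so Δλ = -578.22 / 66717.1 × 3600 = -31.200″.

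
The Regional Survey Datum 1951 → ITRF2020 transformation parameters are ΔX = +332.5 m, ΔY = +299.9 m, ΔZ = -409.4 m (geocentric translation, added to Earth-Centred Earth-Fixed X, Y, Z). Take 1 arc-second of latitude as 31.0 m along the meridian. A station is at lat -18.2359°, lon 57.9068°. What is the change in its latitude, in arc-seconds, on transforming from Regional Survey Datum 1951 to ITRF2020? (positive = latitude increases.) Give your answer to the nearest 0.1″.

Δφ = -8.2″

sin φ = -0.312930, cos φ = 0.949776, sin λ = 0.847185, cos λ = 0.531298.
North component: ΔN = −sin φ cos λ·ΔX − sin φ sin λ·ΔY + cos φ·ΔZ = −(-0.312930)(0.531298)(332.5) − (-0.312930)(0.847185)(299.9) + (0.949776)(-409.4) = -254.05 m.
1° of latitude spans 3600 × 31.00 = 111600 m, so Δφ = -254.05 / 111600 × 3600 = -8.195″.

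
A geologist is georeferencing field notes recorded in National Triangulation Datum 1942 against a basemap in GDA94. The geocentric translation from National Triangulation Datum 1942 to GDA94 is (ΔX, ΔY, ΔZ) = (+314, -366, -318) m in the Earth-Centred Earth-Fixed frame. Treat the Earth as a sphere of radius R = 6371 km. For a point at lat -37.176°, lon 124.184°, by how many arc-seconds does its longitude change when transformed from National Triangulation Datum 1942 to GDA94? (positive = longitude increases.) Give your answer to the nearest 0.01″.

sin φ = -0.604265, cos φ = 0.796783, sin λ = 0.827238, cos λ = -0.561852.
East component: ΔE = −sin λ·ΔX + cos λ·ΔY = −(0.827238)(314) + (-0.561852)(-366) = -54.11 m.
1° of latitude spans πR/180 = 111195 m; at latitude φ, 1° of longitude spans that × cos φ = 88598.2 m, so Δλ = -54.11 / 88598.2 × 3600 = -2.199″.

Δλ = -2.20″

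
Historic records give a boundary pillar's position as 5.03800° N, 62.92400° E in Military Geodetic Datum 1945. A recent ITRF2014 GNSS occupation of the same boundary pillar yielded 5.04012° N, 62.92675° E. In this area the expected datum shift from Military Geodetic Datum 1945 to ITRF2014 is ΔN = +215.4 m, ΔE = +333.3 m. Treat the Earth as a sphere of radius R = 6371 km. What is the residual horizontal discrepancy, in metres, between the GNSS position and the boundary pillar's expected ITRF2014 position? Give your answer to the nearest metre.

Observed coordinate differences: Δφ = +0.00212°, Δλ = +0.00275°.
Converting to metres (1° lat = 111195 m, cos φ = 0.996137): observed ΔN = 235.7 m, observed ΔE = 304.6 m.
Subtracting the expected shift leaves a residual of 235.7 − (215.4) = 20.3 m north and 304.6 − (333.3) = -28.7 m east.
Residual distance = √(20.3² + (-28.7)²) = 35.2 m.

35 m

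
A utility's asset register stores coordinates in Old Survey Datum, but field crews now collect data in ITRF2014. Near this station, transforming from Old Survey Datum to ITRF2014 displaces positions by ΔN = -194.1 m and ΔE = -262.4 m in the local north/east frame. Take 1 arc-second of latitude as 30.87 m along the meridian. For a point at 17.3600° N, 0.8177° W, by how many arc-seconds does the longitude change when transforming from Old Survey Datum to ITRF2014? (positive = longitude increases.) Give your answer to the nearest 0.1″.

At latitude 17.3600°, cos φ = 0.954449.
1″ of longitude at this latitude = 30.87 × cos φ = 29.4638 m, so Δλ = -262.4 / 29.4638 = -8.906″.

Δλ = -8.9″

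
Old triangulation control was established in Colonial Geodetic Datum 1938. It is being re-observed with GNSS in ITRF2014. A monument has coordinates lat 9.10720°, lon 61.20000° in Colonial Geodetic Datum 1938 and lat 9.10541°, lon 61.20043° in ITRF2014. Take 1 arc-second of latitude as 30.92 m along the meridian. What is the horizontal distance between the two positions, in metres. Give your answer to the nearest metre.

Δφ = 9.10541° − 9.10720° = -0.00179°; Δλ = 61.20043° − 61.20000° = +0.00043°.
1° of latitude = 3600 × 30.92 = 111312 m.
ΔN = Δφ × 111312 = -199.2 m; ΔE = Δλ × 111312 × cos(9.10720°) = +0.00043 × 111312 × 0.987394 = 47.3 m.
Distance = √(ΔE² + ΔN²) = √(47.3² + (-199.2)²) = 204.8 m.

205 m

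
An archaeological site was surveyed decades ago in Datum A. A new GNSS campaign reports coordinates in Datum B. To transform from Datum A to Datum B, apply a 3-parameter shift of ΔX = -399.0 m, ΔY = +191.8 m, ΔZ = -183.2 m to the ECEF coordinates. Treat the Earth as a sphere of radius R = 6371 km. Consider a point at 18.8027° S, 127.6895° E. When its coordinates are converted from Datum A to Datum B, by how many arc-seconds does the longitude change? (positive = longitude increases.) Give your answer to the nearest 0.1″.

Δλ = 6.8″

sin φ = -0.322310, cos φ = 0.946634, sin λ = 0.791336, cos λ = -0.611382.
East component: ΔE = −sin λ·ΔX + cos λ·ΔY = −(0.791336)(-399.0) + (-0.611382)(191.8) = 198.48 m.
1° of latitude spans πR/180 = 111195 m; at latitude φ, 1° of longitude spans that × cos φ = 105260.9 m, so Δλ = 198.48 / 105260.9 × 3600 = 6.788″.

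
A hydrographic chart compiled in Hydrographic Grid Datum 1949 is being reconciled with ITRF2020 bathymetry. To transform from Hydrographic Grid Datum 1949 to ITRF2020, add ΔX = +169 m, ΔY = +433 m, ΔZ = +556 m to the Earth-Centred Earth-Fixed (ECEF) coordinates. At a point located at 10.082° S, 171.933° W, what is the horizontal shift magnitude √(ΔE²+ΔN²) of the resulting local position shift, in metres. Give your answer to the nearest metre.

At φ = -10.082°, λ = -171.933°: sin φ = -0.175057, cos φ = 0.984558, sin λ = -0.140331, cos λ = -0.990105.
ΔE = −sin λ·ΔX + cos λ·ΔY = −(-0.140331)·(169) + (-0.990105)·(433) = -405.00 m.
ΔN = −sin φ cos λ·ΔX − sin φ sin λ·ΔY + cos φ·ΔZ = −(-0.175057)(-0.990105)(169) − (-0.175057)(-0.140331)(433) + (0.984558)(556) = 507.49 m.
Horizontal magnitude = √(ΔE² + ΔN²) = √((-405.00)² + 507.49²) = 649.28 m.

649 m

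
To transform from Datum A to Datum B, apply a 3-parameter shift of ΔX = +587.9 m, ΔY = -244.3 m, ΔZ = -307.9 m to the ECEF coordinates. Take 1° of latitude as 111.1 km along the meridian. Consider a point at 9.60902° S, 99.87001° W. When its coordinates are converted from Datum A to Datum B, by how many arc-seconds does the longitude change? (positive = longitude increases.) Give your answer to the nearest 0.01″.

Δλ = 20.41″

sin φ = -0.166924, cos φ = 0.985970, sin λ = -0.985199, cos λ = -0.171413.
East component: ΔE = −sin λ·ΔX + cos λ·ΔY = −(-0.985199)(587.9) + (-0.171413)(-244.3) = 621.07 m.
1° of latitude spans 111100 m; at latitude φ, 1° of longitude spans that × cos φ = 109541.2 m, so Δλ = 621.07 / 109541.2 × 3600 = 20.411″.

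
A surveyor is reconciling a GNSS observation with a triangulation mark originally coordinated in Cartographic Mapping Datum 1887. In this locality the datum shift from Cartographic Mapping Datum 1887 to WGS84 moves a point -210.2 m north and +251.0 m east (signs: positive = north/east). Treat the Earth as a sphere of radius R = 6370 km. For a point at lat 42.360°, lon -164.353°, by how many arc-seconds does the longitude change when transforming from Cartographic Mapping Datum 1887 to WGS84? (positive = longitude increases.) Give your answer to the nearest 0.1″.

At latitude 42.360°, cos φ = 0.738926.
One radian of longitude at latitude φ spans R cos φ, so Δλ = ΔE / (R cos φ) = 251.0 / (6370000 × 0.738926) = 5.3325e-05 rad = 10.999″.

Δλ = 11.0″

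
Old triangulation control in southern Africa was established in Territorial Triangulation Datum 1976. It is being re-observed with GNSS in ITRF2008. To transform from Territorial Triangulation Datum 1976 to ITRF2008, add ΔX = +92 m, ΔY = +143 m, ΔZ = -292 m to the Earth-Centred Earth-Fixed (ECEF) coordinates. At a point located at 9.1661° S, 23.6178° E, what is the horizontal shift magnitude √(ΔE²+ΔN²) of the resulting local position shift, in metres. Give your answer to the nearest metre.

The local east axis at (φ, λ) is (−sin λ, cos λ, 0), so ΔE = −sin(23.6178°)·92 + cos(23.6178°)·143 = 94.16 m.
The local north axis is (−sin φ cos λ, −sin φ sin λ, cos φ), giving ΔN = 13.428 + 9.126 − 288.271 = -265.72 m.
Horizontal magnitude = √(ΔE² + ΔN²) = √(94.16² + (-265.72)²) = 281.91 m.

282 m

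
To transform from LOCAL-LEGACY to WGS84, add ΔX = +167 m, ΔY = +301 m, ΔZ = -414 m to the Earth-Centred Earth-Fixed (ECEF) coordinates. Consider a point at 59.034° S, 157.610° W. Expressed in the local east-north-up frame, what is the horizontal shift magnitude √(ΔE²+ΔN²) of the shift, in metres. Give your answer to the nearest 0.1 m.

492.9 m

At φ = -59.034°, λ = -157.610°: sin φ = -0.857473, cos φ = 0.514529, sin λ = -0.380909, cos λ = -0.924613.
ΔE = −sin λ·ΔX + cos λ·ΔY = −(-0.380909)·(167) + (-0.924613)·(301) = -214.70 m.
ΔN = −sin φ cos λ·ΔX − sin φ sin λ·ΔY + cos φ·ΔZ = −(-0.857473)(-0.924613)(167) − (-0.857473)(-0.380909)(301) + (0.514529)(-414) = -443.73 m.
Horizontal magnitude = √(ΔE² + ΔN²) = √((-214.70)² + (-443.73)²) = 492.94 m.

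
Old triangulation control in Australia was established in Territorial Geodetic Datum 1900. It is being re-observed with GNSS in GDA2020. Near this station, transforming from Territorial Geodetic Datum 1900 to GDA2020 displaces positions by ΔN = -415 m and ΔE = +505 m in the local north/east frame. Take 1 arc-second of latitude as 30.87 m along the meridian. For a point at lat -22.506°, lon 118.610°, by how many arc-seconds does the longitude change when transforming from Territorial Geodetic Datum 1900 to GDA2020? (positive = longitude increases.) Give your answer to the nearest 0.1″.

At latitude -22.506°, cos φ = 0.923839.
1″ of longitude at this latitude = 30.87 × cos φ = 28.5189 m, so Δλ = 505.0 / 28.5189 = 17.708″.

Δλ = 17.7″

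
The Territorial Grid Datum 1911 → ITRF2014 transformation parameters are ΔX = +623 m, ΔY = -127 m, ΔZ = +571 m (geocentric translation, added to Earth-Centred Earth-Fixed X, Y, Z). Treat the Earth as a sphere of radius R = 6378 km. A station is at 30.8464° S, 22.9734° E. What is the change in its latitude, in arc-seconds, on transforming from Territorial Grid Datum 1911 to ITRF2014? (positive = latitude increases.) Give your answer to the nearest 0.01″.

sin φ = -0.512738, cos φ = 0.858545, sin λ = 0.390304, cos λ = 0.920686.
North component: ΔN = −sin φ cos λ·ΔX − sin φ sin λ·ΔY + cos φ·ΔZ = −(-0.512738)(0.920686)(623) − (-0.512738)(0.390304)(-127) + (0.858545)(571) = 758.91 m.
1° of latitude spans πR/180 = 111317 m, so Δφ = 758.91 / 111317 × 3600 = 24.543″.

Δφ = 24.54″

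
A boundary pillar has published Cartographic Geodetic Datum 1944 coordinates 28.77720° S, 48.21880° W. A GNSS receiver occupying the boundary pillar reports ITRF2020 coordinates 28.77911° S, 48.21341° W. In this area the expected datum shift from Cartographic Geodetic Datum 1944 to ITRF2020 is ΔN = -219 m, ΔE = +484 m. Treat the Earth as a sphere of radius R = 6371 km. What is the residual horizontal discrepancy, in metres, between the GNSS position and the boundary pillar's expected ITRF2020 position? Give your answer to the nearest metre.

Observed coordinate differences: Δφ = -0.00191°, Δλ = +0.00539°.
Converting to metres (1° lat = 111195 m, cos φ = 0.876498): observed ΔN = -212.4 m, observed ΔE = 525.3 m.
Subtracting the expected shift leaves a residual of -212.4 − (-219) = 6.6 m north and 525.3 − (484) = 41.3 m east.
Residual distance = √(6.6² + 41.3²) = 41.8 m.

42 m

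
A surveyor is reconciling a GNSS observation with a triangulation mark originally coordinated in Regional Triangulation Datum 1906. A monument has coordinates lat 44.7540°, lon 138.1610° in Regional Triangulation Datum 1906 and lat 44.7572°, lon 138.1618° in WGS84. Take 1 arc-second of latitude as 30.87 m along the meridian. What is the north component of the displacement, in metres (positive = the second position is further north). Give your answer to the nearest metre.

ΔN = 356 m

Δφ = 44.7572° − 44.7540° = +0.0032°; Δλ = 138.1618° − 138.1610° = +0.0008°.
1° of latitude = 3600 × 30.87 = 111132 m.
ΔN = Δφ × 111132 = 355.6 m; ΔE = Δλ × 111132 × cos(44.7540°) = +0.0008 × 111132 × 0.710136 = 63.1 m.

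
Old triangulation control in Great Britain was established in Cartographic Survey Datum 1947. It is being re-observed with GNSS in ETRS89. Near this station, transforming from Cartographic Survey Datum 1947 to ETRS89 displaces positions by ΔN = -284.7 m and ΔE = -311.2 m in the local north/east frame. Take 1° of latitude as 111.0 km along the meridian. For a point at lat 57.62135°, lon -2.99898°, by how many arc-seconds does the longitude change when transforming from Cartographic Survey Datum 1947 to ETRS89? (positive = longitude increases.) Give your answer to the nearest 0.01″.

Δλ = -18.85″

At latitude 57.62135°, cos φ = 0.535512.
1° of longitude at this latitude = 111.0 × cos φ = 59.44 km, so Δλ = -311.2 / 59441.8 = -0.0052354° = -18.847″.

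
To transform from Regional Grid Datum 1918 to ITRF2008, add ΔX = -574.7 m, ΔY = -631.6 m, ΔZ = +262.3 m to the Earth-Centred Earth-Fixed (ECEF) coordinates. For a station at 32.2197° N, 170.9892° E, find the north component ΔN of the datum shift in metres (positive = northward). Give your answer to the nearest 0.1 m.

At φ = 32.2197°, λ = 170.9892°: sin φ = 0.533167, cos φ = 0.846010, sin λ = 0.156621, cos λ = -0.987659.
ΔN = −sin φ cos λ·ΔX − sin φ sin λ·ΔY + cos φ·ΔZ = −(0.533167)(-0.987659)(-574.7) − (0.533167)(0.156621)(-631.6) + (0.846010)(262.3) = -27.98 m.

ΔN = -28.0 m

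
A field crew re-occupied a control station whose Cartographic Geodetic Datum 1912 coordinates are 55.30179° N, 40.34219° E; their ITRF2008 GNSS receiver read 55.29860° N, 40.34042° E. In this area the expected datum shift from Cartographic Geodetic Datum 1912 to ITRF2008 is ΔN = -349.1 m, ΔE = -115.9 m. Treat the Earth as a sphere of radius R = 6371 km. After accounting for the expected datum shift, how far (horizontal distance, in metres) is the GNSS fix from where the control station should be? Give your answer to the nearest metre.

Observed coordinate differences: Δφ = -0.00319°, Δλ = -0.00177°.
Converting to metres (1° lat = 111195 m, cos φ = 0.569254): observed ΔN = -354.7 m, observed ΔE = -112.0 m.
Subtracting the expected shift leaves a residual of -354.7 − (-349.1) = -5.6 m north and -112.0 − (-115.9) = 3.9 m east.
Residual distance = √((-5.6)² + 3.9²) = 6.8 m.

7 m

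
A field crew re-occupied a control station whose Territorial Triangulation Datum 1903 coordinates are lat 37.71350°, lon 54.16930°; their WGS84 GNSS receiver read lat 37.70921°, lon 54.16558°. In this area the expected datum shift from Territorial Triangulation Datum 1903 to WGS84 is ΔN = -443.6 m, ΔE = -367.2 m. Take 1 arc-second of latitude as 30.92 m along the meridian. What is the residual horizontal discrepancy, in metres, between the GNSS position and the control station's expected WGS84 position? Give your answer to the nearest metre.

52 m

Observed coordinate differences: Δφ = -0.00429°, Δλ = -0.00372°.
Converting to metres (1° lat = 111312 m, cos φ = 0.791079): observed ΔN = -477.5 m, observed ΔE = -327.6 m.
Subtracting the expected shift leaves a residual of -477.5 − (-443.6) = -33.9 m north and -327.6 − (-367.2) = 39.6 m east.
Residual distance = √((-33.9)² + 39.6²) = 52.2 m.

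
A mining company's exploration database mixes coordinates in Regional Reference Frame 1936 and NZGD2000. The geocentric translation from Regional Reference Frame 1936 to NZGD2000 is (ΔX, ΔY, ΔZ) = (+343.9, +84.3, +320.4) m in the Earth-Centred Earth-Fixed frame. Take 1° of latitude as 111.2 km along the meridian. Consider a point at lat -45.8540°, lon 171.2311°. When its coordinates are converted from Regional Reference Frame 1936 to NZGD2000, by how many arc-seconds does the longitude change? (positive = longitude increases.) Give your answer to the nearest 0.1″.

Δλ = -6.3″

sin φ = -0.717567, cos φ = 0.696489, sin λ = 0.152449, cos λ = -0.988311.
East component: ΔE = −sin λ·ΔX + cos λ·ΔY = −(0.152449)(343.9) + (-0.988311)(84.3) = -135.74 m.
1° of latitude spans 111200 m; at latitude φ, 1° of longitude spans that × cos φ = 77449.6 m, so Δλ = -135.74 / 77449.6 × 3600 = -6.310″.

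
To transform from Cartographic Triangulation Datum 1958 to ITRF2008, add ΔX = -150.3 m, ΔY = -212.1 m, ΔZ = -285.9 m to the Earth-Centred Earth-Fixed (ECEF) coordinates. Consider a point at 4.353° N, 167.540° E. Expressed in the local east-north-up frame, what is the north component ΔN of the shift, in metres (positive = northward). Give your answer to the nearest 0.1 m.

ΔN = -292.7 m

The local north axis is (−sin φ cos λ, −sin φ sin λ, cos φ), giving ΔN = -11.139 + 3.473 − 285.075 = -292.74 m.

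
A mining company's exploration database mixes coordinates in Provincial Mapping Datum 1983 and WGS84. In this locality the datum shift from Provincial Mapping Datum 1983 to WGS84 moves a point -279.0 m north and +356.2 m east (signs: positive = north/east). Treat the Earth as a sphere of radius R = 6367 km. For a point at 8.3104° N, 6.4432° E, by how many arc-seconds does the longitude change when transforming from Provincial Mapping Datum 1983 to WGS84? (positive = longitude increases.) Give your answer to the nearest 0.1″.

Δλ = 11.7″

At latitude 8.3104°, cos φ = 0.989500.
One radian of longitude at latitude φ spans R cos φ, so Δλ = ΔE / (R cos φ) = 356.2 / (6367000 × 0.989500) = 5.6538e-05 rad = 11.662″.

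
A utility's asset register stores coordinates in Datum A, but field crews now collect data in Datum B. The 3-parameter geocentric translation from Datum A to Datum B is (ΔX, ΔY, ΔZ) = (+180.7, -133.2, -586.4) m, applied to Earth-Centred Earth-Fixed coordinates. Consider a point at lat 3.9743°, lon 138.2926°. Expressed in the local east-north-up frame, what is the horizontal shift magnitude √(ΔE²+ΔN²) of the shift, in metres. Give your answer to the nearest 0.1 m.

569.9 m

At φ = 3.9743°, λ = 138.2926°: sin φ = 0.069309, cos φ = 0.997595, sin λ = 0.665327, cos λ = -0.746552.
ΔE = −sin λ·ΔX + cos λ·ΔY = −(0.665327)·(180.7) + (-0.746552)·(-133.2) = -20.78 m.
ΔN = −sin φ cos λ·ΔX − sin φ sin λ·ΔY + cos φ·ΔZ = −(0.069309)(-0.746552)(180.7) − (0.069309)(0.665327)(-133.2) + (0.997595)(-586.4) = -569.50 m.
Horizontal magnitude = √(ΔE² + ΔN²) = √((-20.78)² + (-569.50)²) = 569.88 m.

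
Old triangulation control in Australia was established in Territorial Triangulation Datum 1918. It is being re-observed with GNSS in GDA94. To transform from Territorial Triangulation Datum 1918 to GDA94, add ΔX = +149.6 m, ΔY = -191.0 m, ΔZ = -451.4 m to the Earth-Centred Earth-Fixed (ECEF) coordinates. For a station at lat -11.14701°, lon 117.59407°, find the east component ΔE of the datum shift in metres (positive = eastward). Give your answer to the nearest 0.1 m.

ΔE = -44.1 m

At φ = -11.14701°, λ = 117.59407°: sin φ = -0.193327, cos φ = 0.981134, sin λ = 0.886252, cos λ = -0.463204.
ΔE = −sin λ·ΔX + cos λ·ΔY = −(0.886252)·(149.6) + (-0.463204)·(-191.0) = -44.11 m.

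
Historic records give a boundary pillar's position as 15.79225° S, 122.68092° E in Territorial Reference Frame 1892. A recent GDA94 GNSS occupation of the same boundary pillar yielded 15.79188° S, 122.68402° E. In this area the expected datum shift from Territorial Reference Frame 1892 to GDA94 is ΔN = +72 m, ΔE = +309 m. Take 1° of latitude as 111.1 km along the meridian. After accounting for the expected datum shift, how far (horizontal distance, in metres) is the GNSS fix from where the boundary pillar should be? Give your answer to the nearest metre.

38 m

Observed coordinate differences: Δφ = +0.00037°, Δλ = +0.00310°.
Converting to metres (1° lat = 111100 m, cos φ = 0.962255): observed ΔN = 41.1 m, observed ΔE = 331.4 m.
Subtracting the expected shift leaves a residual of 41.1 − (72) = -30.9 m north and 331.4 − (309) = 22.4 m east.
Residual distance = √((-30.9)² + 22.4²) = 38.2 m.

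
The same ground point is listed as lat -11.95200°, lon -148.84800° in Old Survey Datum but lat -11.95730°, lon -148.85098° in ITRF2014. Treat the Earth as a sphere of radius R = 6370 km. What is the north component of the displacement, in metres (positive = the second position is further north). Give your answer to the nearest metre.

Δφ = -11.95730° − -11.95200° = -0.00530°; Δλ = -148.85098° − -148.84800° = -0.00298°.
1° along a meridian = πR/180 = 111177 m.
ΔN = Δφ × 111177 = -589.2 m; ΔE = Δλ × 111177 × cos(-11.95200°) = -0.00298 × 111177 × 0.978321 = -324.1 m.

ΔN = -589 m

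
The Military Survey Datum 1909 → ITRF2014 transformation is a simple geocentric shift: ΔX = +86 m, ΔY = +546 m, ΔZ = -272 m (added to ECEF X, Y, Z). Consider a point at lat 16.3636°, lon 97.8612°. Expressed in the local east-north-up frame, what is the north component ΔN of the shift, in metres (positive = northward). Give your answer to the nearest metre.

ΔN = -410 m

The local north axis is (−sin φ cos λ, −sin φ sin λ, cos φ), giving ΔN = 3.314 − 152.380 − 260.982 = -410.05 m.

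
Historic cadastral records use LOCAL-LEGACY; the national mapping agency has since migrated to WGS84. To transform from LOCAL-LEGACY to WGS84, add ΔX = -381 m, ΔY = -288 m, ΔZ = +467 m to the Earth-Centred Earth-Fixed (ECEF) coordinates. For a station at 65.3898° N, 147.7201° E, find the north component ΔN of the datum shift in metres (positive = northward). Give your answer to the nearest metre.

ΔN = 41 m

At φ = 65.3898°, λ = 147.7201°: sin φ = 0.909162, cos φ = 0.416443, sin λ = 0.534056, cos λ = -0.845449.
ΔN = −sin φ cos λ·ΔX − sin φ sin λ·ΔY + cos φ·ΔZ = −(0.909162)(-0.845449)(-381) − (0.909162)(0.534056)(-288) + (0.416443)(467) = 41.46 m.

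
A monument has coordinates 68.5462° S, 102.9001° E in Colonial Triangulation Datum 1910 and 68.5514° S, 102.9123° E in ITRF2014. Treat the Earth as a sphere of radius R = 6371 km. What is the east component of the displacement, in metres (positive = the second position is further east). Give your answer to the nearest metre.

Δφ = -68.5514° − -68.5462° = -0.0052°; Δλ = 102.9123° − 102.9001° = +0.0122°.
1° along a meridian = πR/180 = 111195 m.
ΔN = Δφ × 111195 = -578.2 m; ΔE = Δλ × 111195 × cos(-68.5462°) = +0.0122 × 111195 × 0.365751 = 496.2 m.

ΔE = 496 m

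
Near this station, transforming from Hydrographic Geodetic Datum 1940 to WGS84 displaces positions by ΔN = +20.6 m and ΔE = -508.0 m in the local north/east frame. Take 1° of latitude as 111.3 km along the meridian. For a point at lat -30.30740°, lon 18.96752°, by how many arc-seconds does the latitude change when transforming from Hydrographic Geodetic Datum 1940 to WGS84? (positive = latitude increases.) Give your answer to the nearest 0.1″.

Δφ = 0.7″

1° of latitude = 111.3 km, so Δφ = 20.6 / 111300 = 0.0001851° = 0.666″.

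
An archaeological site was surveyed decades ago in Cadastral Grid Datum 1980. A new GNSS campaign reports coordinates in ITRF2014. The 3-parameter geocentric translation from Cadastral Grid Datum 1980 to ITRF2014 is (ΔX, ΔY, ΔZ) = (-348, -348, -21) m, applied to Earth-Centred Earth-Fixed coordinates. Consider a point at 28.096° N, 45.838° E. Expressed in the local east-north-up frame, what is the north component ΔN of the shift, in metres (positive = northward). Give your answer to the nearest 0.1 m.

ΔN = 213.2 m

At φ = 28.096°, λ = 45.838°: sin φ = 0.470950, cos φ = 0.882160, sin λ = 0.717373, cos λ = 0.696689.
ΔN = −sin φ cos λ·ΔX − sin φ sin λ·ΔY + cos φ·ΔZ = −(0.470950)(0.696689)(-348) − (0.470950)(0.717373)(-348) + (0.882160)(-21) = 213.23 m.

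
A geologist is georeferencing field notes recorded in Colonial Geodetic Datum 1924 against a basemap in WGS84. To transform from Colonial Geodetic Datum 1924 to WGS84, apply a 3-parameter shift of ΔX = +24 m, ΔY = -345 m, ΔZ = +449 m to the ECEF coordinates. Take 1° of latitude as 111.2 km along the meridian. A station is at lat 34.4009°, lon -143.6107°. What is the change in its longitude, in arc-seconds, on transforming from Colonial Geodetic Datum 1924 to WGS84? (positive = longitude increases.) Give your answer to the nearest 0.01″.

sin φ = 0.564980, cos φ = 0.825105, sin λ = -0.593269, cos λ = -0.805005.
East component: ΔE = −sin λ·ΔX + cos λ·ΔY = −(-0.593269)(24) + (-0.805005)(-345) = 291.97 m.
1° of latitude spans 111200 m; at latitude φ, 1° of longitude spans that × cos φ = 91751.6 m, so Δλ = 291.97 / 91751.6 × 3600 = 11.456″.

Δλ = 11.46″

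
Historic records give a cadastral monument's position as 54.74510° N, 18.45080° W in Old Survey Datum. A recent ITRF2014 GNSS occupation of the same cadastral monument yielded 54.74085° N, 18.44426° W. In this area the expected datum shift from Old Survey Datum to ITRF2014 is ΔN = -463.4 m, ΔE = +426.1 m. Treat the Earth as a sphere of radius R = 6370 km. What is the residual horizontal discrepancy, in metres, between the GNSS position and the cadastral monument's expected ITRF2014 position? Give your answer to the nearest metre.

11 m

Observed coordinate differences: Δφ = -0.00425°, Δλ = +0.00654°.
Converting to metres (1° lat = 111177 m, cos φ = 0.577215): observed ΔN = -472.5 m, observed ΔE = 419.7 m.
Subtracting the expected shift leaves a residual of -472.5 − (-463.4) = -9.1 m north and 419.7 − (426.1) = -6.4 m east.
Residual distance = √((-9.1)² + (-6.4)²) = 11.1 m.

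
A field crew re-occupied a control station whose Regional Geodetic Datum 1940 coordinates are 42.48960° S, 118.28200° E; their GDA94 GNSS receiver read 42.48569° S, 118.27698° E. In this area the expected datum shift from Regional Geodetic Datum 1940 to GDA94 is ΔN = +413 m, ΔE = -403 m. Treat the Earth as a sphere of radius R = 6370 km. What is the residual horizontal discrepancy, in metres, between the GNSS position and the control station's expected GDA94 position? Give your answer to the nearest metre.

23 m

Observed coordinate differences: Δφ = +0.00391°, Δλ = -0.00502°.
Converting to metres (1° lat = 111177 m, cos φ = 0.737400): observed ΔN = 434.7 m, observed ΔE = -411.6 m.
Subtracting the expected shift leaves a residual of 434.7 − (413) = 21.7 m north and -411.6 − (-403) = -8.6 m east.
Residual distance = √(21.7² + (-8.6)²) = 23.3 m.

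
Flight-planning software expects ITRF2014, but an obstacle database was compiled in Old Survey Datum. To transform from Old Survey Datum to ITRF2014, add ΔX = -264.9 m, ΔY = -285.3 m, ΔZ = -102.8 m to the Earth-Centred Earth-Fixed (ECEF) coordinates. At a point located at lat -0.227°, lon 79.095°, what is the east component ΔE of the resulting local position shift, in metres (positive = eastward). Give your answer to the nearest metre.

ΔE = 206 m

At φ = -0.227°, λ = 79.095°: sin φ = -0.003962, cos φ = 0.999992, sin λ = 0.981942, cos λ = 0.189181.
ΔE = −sin λ·ΔX + cos λ·ΔY = −(0.981942)·(-264.9) + (0.189181)·(-285.3) = 206.14 m.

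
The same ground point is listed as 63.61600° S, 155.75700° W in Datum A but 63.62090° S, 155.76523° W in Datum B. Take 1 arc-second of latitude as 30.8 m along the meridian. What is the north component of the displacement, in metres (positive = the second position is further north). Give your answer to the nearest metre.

Δφ = -63.62090° − -63.61600° = -0.00490°; Δλ = -155.76523° − -155.75700° = -0.00823°.
1° of latitude = 3600 × 30.80 = 110880 m.
ΔN = Δφ × 110880 = -543.3 m; ΔE = Δλ × 110880 × cos(-63.61600°) = -0.00823 × 110880 × 0.444385 = -405.5 m.

ΔN = -543 m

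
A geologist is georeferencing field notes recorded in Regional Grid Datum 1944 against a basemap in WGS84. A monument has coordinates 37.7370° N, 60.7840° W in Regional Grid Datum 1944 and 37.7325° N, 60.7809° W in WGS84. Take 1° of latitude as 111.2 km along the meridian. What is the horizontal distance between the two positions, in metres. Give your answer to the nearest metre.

Δφ = 37.7325° − 37.7370° = -0.0045°; Δλ = -60.7809° − -60.7840° = +0.0031°.
ΔN = Δφ × 111200 = -500.4 m; ΔE = Δλ × 111200 × cos(37.7370°) = +0.0031 × 111200 × 0.790828 = 272.6 m.
Distance = √(ΔE² + ΔN²) = √(272.6² + (-500.4)²) = 569.8 m.

570 m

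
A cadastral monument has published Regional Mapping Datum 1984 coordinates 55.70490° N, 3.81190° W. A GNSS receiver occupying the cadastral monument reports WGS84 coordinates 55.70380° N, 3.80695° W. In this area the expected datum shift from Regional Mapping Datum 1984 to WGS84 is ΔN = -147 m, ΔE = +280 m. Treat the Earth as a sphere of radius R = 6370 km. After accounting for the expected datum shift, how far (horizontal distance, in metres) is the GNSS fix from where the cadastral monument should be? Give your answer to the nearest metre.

Observed coordinate differences: Δφ = -0.00110°, Δλ = +0.00495°.
Converting to metres (1° lat = 111177 m, cos φ = 0.563455): observed ΔN = -122.3 m, observed ΔE = 310.1 m.
Subtracting the expected shift leaves a residual of -122.3 − (-147) = 24.7 m north and 310.1 − (280) = 30.1 m east.
Residual distance = √(24.7² + 30.1²) = 38.9 m.

39 m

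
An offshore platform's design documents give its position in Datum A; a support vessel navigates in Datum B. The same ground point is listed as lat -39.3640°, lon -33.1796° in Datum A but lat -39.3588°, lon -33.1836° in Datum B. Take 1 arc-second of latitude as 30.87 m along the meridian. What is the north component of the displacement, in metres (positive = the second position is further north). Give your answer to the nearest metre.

Δφ = -39.3588° − -39.3640° = +0.0052°; Δλ = -33.1836° − -33.1796° = -0.0040°.
1° of latitude = 3600 × 30.87 = 111132 m.
ΔN = Δφ × 111132 = 577.9 m; ΔE = Δλ × 111132 × cos(-39.3640°) = -0.0040 × 111132 × 0.773132 = -343.7 m.

ΔN = 578 m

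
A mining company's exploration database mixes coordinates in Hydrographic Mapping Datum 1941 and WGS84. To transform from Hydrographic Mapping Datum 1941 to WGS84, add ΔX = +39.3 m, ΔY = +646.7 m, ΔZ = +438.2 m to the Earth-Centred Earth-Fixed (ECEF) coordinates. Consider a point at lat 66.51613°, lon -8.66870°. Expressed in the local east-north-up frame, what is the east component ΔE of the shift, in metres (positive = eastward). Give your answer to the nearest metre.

ΔE = 645 m

At φ = 66.51613°, λ = -8.66870°: sin φ = 0.917172, cos φ = 0.398491, sin λ = -0.150721, cos λ = 0.988576.
ΔE = −sin λ·ΔX + cos λ·ΔY = −(-0.150721)·(39.3) + (0.988576)·(646.7) = 645.24 m.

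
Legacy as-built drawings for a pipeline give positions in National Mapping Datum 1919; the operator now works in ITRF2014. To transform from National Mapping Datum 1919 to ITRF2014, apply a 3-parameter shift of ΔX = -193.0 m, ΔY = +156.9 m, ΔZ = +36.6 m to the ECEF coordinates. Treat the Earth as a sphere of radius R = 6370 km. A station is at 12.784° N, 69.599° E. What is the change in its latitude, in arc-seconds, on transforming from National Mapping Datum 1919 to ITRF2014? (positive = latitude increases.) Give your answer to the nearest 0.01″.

sin φ = 0.221276, cos φ = 0.975211, sin λ = 0.937276, cos λ = 0.348588.
North component: ΔN = −sin φ cos λ·ΔX − sin φ sin λ·ΔY + cos φ·ΔZ = −(0.221276)(0.348588)(-193.0) − (0.221276)(0.937276)(156.9) + (0.975211)(36.6) = 18.04 m.
1° of latitude spans πR/180 = 111177 m, so Δφ = 18.04 / 111177 × 3600 = 0.584″.

Δφ = 0.58″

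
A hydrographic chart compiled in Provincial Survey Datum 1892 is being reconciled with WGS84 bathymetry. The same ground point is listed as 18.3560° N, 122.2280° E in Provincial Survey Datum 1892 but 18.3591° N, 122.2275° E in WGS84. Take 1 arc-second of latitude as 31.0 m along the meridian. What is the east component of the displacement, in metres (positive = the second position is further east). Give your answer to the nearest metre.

Δφ = 18.3591° − 18.3560° = +0.0031°; Δλ = 122.2275° − 122.2280° = -0.0005°.
1° of latitude = 3600 × 31.00 = 111600 m.
ΔN = Δφ × 111600 = 346.0 m; ΔE = Δλ × 111600 × cos(18.3560°) = -0.0005 × 111600 × 0.949118 = -53.0 m.

ΔE = -53 m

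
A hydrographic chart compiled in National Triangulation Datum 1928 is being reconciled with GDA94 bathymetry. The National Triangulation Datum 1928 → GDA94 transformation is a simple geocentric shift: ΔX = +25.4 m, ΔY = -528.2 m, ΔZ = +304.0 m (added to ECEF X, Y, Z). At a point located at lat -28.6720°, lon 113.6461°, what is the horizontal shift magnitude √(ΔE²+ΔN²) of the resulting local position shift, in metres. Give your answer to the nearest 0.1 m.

At φ = -28.6720°, λ = 113.6461°: sin φ = -0.479795, cos φ = 0.877381, sin λ = 0.916040, cos λ = -0.401086.
ΔE = −sin λ·ΔX + cos λ·ΔY = −(0.916040)·(25.4) + (-0.401086)·(-528.2) = 188.59 m.
ΔN = −sin φ cos λ·ΔX − sin φ sin λ·ΔY + cos φ·ΔZ = −(-0.479795)(-0.401086)(25.4) − (-0.479795)(0.916040)(-528.2) + (0.877381)(304.0) = 29.69 m.
Horizontal magnitude = √(ΔE² + ΔN²) = √(188.59² + 29.69²) = 190.91 m.

190.9 m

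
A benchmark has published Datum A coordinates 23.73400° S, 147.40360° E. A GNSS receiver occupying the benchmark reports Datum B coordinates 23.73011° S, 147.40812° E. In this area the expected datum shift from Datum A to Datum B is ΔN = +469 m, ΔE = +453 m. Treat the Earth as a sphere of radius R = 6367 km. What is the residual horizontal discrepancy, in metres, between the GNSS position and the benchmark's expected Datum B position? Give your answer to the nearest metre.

37 m

Observed coordinate differences: Δφ = +0.00389°, Δλ = +0.00452°.
Converting to metres (1° lat = 111125 m, cos φ = 0.915424): observed ΔN = 432.3 m, observed ΔE = 459.8 m.
Subtracting the expected shift leaves a residual of 432.3 − (469) = -36.7 m north and 459.8 − (453) = 6.8 m east.
Residual distance = √((-36.7)² + 6.8²) = 37.3 m.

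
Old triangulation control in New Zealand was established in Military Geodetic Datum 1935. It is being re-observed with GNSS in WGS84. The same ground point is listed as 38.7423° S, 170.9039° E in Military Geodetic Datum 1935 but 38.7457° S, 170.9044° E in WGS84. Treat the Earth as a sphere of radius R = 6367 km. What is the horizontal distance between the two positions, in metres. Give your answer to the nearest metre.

380 m

Δφ = -38.7457° − -38.7423° = -0.0034°; Δλ = 170.9044° − 170.9039° = +0.0005°.
1° along a meridian = πR/180 = 111125 m.
ΔN = Δφ × 111125 = -377.8 m; ΔE = Δλ × 111125 × cos(-38.7423°) = +0.0005 × 111125 × 0.779969 = 43.3 m.
Distance = √(ΔE² + ΔN²) = √(43.3² + (-377.8)²) = 380.3 m.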